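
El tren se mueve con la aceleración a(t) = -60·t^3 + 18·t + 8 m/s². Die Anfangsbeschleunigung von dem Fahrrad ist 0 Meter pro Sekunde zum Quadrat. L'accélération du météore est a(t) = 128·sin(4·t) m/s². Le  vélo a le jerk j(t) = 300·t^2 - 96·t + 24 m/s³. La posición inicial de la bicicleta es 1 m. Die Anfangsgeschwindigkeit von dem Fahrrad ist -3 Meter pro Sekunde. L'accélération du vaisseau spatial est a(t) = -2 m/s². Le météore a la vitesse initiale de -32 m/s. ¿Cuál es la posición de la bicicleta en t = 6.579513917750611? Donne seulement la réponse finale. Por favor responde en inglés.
x(6.579513917750611) = 55275.3205096236.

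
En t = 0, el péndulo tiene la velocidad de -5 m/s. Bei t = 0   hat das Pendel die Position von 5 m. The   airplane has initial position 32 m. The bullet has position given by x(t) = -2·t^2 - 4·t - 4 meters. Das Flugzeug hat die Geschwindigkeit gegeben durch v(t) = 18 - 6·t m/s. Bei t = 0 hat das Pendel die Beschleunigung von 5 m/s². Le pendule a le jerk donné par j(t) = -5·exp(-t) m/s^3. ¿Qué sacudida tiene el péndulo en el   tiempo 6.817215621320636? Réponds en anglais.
Using j(t) = -5·exp(-t) and substituting t = 6.817215621320636, we find j = -0.00547382461298748.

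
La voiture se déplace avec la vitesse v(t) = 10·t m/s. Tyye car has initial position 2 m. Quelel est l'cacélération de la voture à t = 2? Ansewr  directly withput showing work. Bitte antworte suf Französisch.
L'accélération à t = 2 est a = 10.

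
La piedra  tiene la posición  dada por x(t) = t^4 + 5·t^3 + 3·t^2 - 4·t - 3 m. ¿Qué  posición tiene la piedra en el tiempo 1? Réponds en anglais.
Using x(t) = t^4 + 5·t^3 + 3·t^2 - 4·t - 3 and substituting t = 1, we find x = 2.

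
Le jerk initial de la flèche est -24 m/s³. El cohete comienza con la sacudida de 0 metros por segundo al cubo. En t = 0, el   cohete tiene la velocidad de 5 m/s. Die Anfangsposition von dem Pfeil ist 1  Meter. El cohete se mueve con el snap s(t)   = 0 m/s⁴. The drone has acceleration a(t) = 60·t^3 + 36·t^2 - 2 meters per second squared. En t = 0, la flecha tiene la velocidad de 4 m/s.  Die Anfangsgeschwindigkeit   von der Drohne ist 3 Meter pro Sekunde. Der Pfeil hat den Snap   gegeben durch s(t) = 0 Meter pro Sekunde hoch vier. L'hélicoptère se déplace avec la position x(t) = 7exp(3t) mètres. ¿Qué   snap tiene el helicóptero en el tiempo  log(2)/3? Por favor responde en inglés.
Starting from position x(t) = 7·exp(3·t), we take 4 derivatives. The derivative of position gives velocity: v(t) = 21·exp(3·t). Differentiating velocity, we get acceleration: a(t) = 63·exp(3·t). Taking d/dt of a(t), we find j(t) = 189·exp(3·t). Taking d/dt of j(t), we find s(t) = 567·exp(3·t). From the given snap equation s(t) = 567·exp(3·t), we substitute t = log(2)/3 to get s = 1134.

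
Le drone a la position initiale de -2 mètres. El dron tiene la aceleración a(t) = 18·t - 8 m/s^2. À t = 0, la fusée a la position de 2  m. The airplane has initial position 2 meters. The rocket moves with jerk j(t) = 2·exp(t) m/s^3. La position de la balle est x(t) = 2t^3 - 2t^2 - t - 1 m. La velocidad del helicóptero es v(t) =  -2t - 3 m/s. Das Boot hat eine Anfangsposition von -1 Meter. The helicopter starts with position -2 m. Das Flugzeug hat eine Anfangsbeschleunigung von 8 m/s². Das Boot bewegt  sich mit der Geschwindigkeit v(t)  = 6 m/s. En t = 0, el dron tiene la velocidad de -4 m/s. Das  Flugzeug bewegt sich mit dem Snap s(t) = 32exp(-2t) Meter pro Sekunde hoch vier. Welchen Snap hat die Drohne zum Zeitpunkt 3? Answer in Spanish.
Partiendo de la aceleración a(t) = 18·t - 8, tomamos 2 derivadas. Tomando d/dt de a(t), encontramos j(t) = 18. Tomando d/dt de j(t), encontramos s(t) = 0. De la ecuación del snap s(t) = 0, sustituimos t = 3 para obtener s = 0.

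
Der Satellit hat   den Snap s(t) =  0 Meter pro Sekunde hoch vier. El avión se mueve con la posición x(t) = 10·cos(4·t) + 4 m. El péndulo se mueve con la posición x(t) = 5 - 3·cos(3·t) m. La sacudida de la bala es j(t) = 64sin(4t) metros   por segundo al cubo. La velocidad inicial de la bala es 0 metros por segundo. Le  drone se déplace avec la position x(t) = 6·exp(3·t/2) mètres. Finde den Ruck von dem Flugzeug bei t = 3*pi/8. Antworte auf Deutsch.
Um dies zu lösen, müssen wir 3 Ableitungen unserer Gleichung für die Position x(t) = 10·cos(4·t) + 4 nehmen. Die Ableitung von der Position ergibt die Geschwindigkeit: v(t) = -40·sin(4·t). Durch Ableiten von der Geschwindigkeit erhalten wir die Beschleunigung: a(t) = -160·cos(4·t). Mit d/dt von a(t) finden wir j(t) = 640·sin(4·t). Aus der Gleichung für den Ruck j(t) = 640·sin(4·t), setzen wir t = 3*pi/8 ein und erhalten j = -640.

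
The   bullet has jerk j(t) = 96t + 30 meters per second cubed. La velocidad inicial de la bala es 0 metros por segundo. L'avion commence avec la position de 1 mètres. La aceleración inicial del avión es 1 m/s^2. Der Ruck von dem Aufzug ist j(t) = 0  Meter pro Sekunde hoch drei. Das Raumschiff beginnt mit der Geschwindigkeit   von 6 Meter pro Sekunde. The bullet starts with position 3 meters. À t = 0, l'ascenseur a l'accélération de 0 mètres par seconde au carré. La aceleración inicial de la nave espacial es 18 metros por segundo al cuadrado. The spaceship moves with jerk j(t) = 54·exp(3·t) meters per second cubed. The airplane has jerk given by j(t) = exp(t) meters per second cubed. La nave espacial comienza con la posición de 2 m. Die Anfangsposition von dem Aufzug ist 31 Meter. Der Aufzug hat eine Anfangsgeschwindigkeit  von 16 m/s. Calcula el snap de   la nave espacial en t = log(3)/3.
Para resolver esto, necesitamos tomar 1 derivada de nuestra ecuación de la sacudida j(t) = 54·exp(3·t). La derivada de la sacudida da el snap: s(t) = 162·exp(3·t). Usando s(t) = 162·exp(3·t) y sustituyendo t = log(3)/3, encontramos s = 486.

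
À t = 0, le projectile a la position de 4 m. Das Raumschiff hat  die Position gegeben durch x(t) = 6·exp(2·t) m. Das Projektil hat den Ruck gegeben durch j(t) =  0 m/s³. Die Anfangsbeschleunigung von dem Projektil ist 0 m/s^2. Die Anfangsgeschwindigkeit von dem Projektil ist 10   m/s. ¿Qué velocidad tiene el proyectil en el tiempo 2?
Partiendo de la sacudida j(t) = 0, tomamos 2 antiderivadas. La integral de la sacudida, con a(0) = 0, da la aceleración: a(t) = 0. La integral de la aceleración es la velocidad. Usando v(0) = 10, obtenemos v(t) = 10. Tenemos la velocidad v(t) = 10. Sustituyendo t = 2: v(2) = 10.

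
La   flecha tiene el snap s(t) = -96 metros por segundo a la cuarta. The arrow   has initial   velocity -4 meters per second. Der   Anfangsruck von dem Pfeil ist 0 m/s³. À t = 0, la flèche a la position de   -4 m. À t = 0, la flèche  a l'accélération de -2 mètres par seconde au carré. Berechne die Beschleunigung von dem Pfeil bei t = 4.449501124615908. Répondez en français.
Nous devons trouver l'intégrale de notre équation du snap s(t) = -96 2 fois. La primitive du snap, avec j(0) = 0, donne le jerk: j(t) = -96·t. En prenant ∫j(t)dt et en appliquant a(0) = -2, nous trouvons a(t) = -48·t^2 - 2. En utilisant a(t) = -48·t^2 - 2 et en substituant t = 4.449501124615908, nous trouvons a = -952.306892381995.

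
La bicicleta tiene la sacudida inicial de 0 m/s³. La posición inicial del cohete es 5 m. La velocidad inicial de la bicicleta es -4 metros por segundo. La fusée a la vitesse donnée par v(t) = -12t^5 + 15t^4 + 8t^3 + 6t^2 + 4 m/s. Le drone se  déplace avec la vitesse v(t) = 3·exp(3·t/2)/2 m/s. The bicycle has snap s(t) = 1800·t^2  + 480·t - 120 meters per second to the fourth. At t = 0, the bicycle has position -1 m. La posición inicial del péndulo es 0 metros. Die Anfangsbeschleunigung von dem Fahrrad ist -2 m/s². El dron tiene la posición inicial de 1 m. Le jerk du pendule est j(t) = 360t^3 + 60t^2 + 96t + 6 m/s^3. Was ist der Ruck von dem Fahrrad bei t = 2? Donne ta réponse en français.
En partant du snap s(t) = 1800·t^2 + 480·t - 120, nous prenons 1 intégrale. En intégrant le snap et en utilisant la condition initiale j(0) = 0, nous obtenons j(t) = 120·t·(5·t^2 + 2·t - 1). De l'équation du jerk j(t) = 120·t·(5·t^2 + 2·t - 1), nous substituons t = 2 pour obtenir j = 5520.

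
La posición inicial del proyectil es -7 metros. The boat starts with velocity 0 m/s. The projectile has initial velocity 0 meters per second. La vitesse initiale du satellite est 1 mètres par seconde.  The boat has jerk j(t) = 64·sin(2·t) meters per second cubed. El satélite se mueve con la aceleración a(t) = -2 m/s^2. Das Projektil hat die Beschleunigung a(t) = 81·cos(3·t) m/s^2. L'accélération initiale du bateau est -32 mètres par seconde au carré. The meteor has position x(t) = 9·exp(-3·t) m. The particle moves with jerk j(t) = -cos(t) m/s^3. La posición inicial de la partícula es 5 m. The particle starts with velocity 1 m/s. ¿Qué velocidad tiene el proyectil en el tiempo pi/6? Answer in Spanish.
Debemos encontrar la integral de nuestra ecuación de la aceleración a(t) = 81·cos(3·t) 1 vez. Tomando ∫a(t)dt y aplicando v(0) = 0, encontramos v(t) = 27·sin(3·t). Usando v(t) = 27·sin(3·t) y sustituyendo t = pi/6, encontramos v = 27.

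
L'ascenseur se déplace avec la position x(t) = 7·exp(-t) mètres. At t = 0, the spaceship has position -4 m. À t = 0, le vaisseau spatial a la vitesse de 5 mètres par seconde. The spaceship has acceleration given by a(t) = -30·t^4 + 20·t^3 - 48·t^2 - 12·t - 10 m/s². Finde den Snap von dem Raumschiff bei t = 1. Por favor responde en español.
Debemos derivar nuestra ecuación de la aceleración a(t) = -30·t^4 + 20·t^3 - 48·t^2 - 12·t - 10 2 veces. La derivada de la aceleración da la sacudida: j(t) = -120·t^3 + 60·t^2 - 96·t - 12. La derivada de la sacudida da el snap: s(t) = -360·t^2 + 120·t - 96. Tenemos el snap s(t) = -360·t^2 + 120·t - 96. Sustituyendo t = 1: s(1) = -336.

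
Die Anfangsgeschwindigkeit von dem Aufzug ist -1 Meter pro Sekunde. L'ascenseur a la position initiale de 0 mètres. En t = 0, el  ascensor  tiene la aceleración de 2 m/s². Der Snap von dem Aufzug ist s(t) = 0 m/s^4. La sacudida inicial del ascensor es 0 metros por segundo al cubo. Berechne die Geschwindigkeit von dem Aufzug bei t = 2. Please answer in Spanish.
Debemos encontrar la integral de nuestra ecuación del snap s(t) = 0 3 veces. Tomando ∫s(t)dt y aplicando j(0) = 0, encontramos j(t) = 0. La integral de la sacudida, con a(0) = 2, da la aceleración: a(t) = 2. Tomando ∫a(t)dt y aplicando v(0) = -1, encontramos v(t) = 2·t - 1. De la ecuación de la velocidad v(t) = 2·t - 1, sustituimos t = 2 para obtener v = 3.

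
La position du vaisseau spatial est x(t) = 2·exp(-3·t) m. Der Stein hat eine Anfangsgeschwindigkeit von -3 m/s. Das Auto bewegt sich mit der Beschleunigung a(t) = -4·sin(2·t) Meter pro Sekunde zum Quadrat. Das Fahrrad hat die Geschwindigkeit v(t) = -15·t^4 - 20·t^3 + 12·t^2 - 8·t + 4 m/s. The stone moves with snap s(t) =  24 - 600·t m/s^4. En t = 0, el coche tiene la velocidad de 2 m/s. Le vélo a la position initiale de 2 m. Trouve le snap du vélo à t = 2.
Pour résoudre ceci, nous devons prendre 3 dérivées de notre équation de la vitesse v(t) = -15·t^4 - 20·t^3 + 12·t^2 - 8·t + 4. En prenant d/dt de v(t), nous trouvons a(t) = -60·t^3 - 60·t^2 + 24·t - 8. La dérivée de l'accélération donne le jerk: j(t) = -180·t^2 - 120·t + 24. En prenant d/dt de j(t), nous trouvons s(t) = -360·t - 120. De l'équation du snap s(t) = -360·t - 120, nous substituons t = 2 pour obtenir s = -840.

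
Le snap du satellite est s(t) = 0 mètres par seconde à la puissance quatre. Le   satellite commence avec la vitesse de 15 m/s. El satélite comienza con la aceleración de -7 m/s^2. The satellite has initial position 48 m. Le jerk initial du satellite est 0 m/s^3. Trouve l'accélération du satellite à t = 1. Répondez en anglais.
We need to integrate our snap equation s(t) = 0 2 times. The antiderivative of snap is jerk. Using j(0) = 0, we get j(t) = 0. Finding the integral of j(t) and using a(0) = -7: a(t) = -7. From the given acceleration equation a(t) = -7, we substitute t = 1 to get a = -7.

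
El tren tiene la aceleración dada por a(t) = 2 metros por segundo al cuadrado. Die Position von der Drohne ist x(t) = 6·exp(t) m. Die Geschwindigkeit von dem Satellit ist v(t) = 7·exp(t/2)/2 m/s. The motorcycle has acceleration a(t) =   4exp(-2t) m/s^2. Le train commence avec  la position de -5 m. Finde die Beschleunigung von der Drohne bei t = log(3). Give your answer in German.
Ausgehend von der Position x(t) = 6·exp(t), nehmen wir 2 Ableitungen. Die Ableitung von der Position ergibt die Geschwindigkeit: v(t) = 6·exp(t). Mit d/dt von v(t) finden wir a(t) = 6·exp(t). Wir haben die Beschleunigung a(t) = 6·exp(t). Durch Einsetzen von t = log(3): a(log(3)) = 18.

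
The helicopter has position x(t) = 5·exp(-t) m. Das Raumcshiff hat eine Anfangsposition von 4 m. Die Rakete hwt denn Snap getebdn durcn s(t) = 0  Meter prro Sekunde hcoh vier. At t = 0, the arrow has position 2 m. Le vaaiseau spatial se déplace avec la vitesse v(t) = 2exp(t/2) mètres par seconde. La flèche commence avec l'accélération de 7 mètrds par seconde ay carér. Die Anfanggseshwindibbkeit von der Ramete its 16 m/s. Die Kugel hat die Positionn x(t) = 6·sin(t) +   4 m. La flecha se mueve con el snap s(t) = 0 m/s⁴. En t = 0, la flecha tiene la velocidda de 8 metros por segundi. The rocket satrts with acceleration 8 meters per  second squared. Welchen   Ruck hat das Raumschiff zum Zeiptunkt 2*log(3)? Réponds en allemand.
Um dies zu lösen, müssen wir 2 Ableitungen unserer Gleichung für die Geschwindigkeit v(t) = 2·exp(t/2) nehmen. Durch Ableiten von der Geschwindigkeit erhalten wir die Beschleunigung: a(t) = exp(t/2). Die Ableitung von der Beschleunigung ergibt den Ruck: j(t) = exp(t/2)/2. Wir haben den Ruck j(t) = exp(t/2)/2. Durch Einsetzen von t = 2*log(3): j(2*log(3)) = 3/2.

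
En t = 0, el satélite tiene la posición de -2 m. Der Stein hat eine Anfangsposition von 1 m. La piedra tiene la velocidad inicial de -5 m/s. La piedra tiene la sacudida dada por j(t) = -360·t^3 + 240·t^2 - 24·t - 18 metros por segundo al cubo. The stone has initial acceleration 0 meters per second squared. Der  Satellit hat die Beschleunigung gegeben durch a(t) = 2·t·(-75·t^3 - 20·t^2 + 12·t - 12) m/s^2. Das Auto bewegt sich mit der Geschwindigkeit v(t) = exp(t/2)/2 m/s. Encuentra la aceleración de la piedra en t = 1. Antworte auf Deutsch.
Wir müssen unsere Gleichung für den Ruck j(t) = -360·t^3 + 240·t^2 - 24·t - 18 1-mal integrieren. Die Stammfunktion von dem Ruck ist die Beschleunigung. Mit a(0) = 0 erhalten wir a(t) = 2·t·(-45·t^3 + 40·t^2 - 6·t - 9). Mit a(t) = 2·t·(-45·t^3 + 40·t^2 - 6·t - 9) und Einsetzen von t = 1, finden wir a = -40.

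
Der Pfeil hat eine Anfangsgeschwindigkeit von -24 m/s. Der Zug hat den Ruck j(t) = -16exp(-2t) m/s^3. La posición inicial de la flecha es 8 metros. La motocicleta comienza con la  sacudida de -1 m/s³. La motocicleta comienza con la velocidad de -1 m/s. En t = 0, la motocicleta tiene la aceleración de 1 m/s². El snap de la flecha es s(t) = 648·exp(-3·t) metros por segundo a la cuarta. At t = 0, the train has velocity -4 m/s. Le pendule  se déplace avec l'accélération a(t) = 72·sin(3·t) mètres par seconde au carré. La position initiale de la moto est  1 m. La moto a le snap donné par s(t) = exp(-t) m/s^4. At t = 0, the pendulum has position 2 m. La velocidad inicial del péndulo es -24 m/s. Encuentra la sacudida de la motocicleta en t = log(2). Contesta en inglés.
We need to integrate our snap equation s(t) = exp(-t) 1 time. Finding the antiderivative of s(t) and using j(0) = -1: j(t) = -exp(-t). Using j(t) = -exp(-t) and substituting t = log(2), we find j = -1/2.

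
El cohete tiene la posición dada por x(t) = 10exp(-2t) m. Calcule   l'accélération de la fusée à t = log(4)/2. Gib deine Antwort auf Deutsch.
Ausgehend von der Position x(t) = 10·exp(-2·t), nehmen wir 2 Ableitungen. Mit d/dt von x(t) finden wir v(t) = -20·exp(-2·t). Durch Ableiten von der Geschwindigkeit erhalten wir die Beschleunigung: a(t) = 40·exp(-2·t). Wir haben die Beschleunigung a(t) = 40·exp(-2·t). Durch Einsetzen von t = log(4)/2: a(log(4)/2) = 10.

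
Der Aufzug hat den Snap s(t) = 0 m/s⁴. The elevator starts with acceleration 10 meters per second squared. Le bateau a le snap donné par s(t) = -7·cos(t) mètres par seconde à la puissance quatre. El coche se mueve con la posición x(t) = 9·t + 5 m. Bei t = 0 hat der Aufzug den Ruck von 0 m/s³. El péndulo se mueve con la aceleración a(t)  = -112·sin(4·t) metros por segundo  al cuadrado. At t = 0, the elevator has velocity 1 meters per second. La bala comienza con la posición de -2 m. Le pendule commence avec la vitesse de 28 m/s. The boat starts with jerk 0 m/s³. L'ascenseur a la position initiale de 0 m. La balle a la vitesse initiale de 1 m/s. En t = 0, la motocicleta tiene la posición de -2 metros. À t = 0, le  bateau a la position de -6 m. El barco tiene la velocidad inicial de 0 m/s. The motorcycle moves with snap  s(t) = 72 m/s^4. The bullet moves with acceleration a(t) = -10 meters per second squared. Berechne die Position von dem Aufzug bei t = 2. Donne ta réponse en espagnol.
Para resolver esto, necesitamos tomar 4 antiderivadas de nuestra ecuación del snap s(t) = 0. La integral del snap es la sacudida. Usando j(0) = 0, obtenemos j(t) = 0. Integrando la sacudida y usando la condición inicial a(0) = 10, obtenemos a(t) = 10. Tomando ∫a(t)dt y aplicando v(0) = 1, encontramos v(t) = 10·t + 1. La integral de la velocidad, con x(0) = 0, da la posición: x(t) = 5·t^2 + t. De la ecuación de la posición x(t) = 5·t^2 + t, sustituimos t = 2 para obtener x = 22.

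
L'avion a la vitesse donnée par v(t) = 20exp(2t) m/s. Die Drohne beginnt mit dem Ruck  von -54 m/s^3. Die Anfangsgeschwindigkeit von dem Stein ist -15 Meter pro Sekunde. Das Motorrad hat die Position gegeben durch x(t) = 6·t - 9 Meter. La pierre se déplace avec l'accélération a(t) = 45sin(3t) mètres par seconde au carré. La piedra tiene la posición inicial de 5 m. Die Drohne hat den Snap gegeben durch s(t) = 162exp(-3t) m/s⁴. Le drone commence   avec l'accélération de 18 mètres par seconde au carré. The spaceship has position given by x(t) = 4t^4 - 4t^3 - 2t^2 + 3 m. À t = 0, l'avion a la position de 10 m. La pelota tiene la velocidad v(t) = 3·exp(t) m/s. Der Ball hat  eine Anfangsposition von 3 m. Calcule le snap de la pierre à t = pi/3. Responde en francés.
En partant de l'accélération a(t) = 45·sin(3·t), nous prenons 2 dérivées. En dérivant l'accélération, nous obtenons le jerk: j(t) = 135·cos(3·t). En prenant d/dt de j(t), nous trouvons s(t) = -405·sin(3·t). De l'équation du snap s(t) = -405·sin(3·t), nous substituons t = pi/3 pour obtenir s = 0.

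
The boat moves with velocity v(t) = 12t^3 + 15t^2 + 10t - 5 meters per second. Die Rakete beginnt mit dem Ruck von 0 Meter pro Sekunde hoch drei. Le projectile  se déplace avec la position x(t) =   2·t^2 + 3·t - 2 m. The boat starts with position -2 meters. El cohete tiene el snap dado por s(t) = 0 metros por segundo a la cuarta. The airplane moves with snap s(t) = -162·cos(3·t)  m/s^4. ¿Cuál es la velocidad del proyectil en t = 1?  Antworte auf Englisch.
We must differentiate our position equation x(t) = 2·t^2 + 3·t - 2 1 time. Differentiating position, we get velocity: v(t) = 4·t + 3. From the given velocity equation v(t) = 4·t + 3, we substitute t = 1 to get v = 7.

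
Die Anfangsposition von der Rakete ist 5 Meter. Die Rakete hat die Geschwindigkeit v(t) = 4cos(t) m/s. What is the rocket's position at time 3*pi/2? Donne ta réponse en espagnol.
Para resolver esto, necesitamos tomar 1 antiderivada de nuestra ecuación de la velocidad v(t) = 4·cos(t). La antiderivada de la velocidad es la posición. Usando x(0) = 5, obtenemos x(t) = 4·sin(t) + 5. Tenemos la posición x(t) = 4·sin(t) + 5. Sustituyendo t = 3*pi/2: x(3*pi/2) = 1.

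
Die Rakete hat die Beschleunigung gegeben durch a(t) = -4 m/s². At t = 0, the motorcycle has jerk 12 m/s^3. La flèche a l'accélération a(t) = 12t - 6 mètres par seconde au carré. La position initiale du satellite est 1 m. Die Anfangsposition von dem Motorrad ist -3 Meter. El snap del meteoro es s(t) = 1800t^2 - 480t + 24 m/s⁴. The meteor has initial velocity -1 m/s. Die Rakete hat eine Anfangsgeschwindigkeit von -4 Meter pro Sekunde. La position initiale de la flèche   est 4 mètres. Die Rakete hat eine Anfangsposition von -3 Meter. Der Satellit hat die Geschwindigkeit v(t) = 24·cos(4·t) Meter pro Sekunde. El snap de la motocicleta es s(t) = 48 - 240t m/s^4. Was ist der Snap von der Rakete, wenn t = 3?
Um dies zu lösen, müssen wir 2 Ableitungen unserer Gleichung für die Beschleunigung a(t) = -4 nehmen. Die Ableitung von der Beschleunigung ergibt den Ruck: j(t) = 0. Durch Ableiten von dem Ruck erhalten wir den Snap: s(t) = 0. Mit s(t) = 0 und Einsetzen von t = 3, finden wir s = 0.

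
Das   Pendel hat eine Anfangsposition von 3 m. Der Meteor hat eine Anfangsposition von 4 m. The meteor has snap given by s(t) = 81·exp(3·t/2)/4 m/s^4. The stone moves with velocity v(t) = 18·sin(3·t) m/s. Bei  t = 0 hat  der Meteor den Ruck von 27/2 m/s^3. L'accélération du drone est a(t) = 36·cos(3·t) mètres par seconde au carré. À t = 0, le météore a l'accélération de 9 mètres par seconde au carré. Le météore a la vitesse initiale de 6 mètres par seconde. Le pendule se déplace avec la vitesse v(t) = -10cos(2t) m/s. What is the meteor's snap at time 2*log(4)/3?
Using s(t) = 81·exp(3·t/2)/4 and substituting t = 2*log(4)/3, we find s = 81.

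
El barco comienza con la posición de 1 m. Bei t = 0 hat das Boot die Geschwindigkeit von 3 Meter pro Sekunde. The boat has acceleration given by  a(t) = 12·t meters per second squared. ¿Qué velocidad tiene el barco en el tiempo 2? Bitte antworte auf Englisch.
Starting from acceleration a(t) = 12·t, we take 1 antiderivative. Taking ∫a(t)dt and applying v(0) = 3, we find v(t) = 6·t^2 + 3. From the given velocity equation v(t) = 6·t^2 + 3, we substitute t = 2 to get v = 27.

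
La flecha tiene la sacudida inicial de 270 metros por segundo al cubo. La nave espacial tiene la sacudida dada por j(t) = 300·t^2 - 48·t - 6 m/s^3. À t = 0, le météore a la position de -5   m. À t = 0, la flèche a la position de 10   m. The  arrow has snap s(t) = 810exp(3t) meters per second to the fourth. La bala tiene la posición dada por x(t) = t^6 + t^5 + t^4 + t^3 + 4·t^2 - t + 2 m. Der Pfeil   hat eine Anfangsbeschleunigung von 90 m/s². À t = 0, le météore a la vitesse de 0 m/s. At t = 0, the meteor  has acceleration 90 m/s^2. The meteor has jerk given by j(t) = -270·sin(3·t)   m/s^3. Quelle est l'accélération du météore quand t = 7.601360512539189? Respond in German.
Wir müssen das Integral unserer Gleichung für den Ruck j(t) = -270·sin(3·t) 1-mal finden. Die Stammfunktion von dem Ruck ist die Beschleunigung. Mit a(0) = 90 erhalten wir a(t) = 90·cos(3·t). Mit a(t) = 90·cos(3·t) und Einsetzen von t = 7.601360512539189, finden wir a = -61.8634046934294.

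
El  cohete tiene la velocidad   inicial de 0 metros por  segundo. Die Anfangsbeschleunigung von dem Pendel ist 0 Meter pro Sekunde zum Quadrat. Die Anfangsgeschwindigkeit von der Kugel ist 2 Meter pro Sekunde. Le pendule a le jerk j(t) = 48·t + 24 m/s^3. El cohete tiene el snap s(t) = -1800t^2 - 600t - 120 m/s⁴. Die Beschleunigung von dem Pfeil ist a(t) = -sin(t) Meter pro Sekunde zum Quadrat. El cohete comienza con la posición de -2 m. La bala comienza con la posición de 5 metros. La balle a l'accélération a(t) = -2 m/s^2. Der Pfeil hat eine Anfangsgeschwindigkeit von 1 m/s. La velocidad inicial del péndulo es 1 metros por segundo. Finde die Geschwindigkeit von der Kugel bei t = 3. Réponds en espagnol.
Partiendo de la aceleración a(t) = -2, tomamos 1 integral. Integrando la aceleración y usando la condición inicial v(0) = 2, obtenemos v(t) = 2 - 2·t. De la ecuación de la velocidad v(t) = 2 - 2·t, sustituimos t = 3 para obtener v = -4.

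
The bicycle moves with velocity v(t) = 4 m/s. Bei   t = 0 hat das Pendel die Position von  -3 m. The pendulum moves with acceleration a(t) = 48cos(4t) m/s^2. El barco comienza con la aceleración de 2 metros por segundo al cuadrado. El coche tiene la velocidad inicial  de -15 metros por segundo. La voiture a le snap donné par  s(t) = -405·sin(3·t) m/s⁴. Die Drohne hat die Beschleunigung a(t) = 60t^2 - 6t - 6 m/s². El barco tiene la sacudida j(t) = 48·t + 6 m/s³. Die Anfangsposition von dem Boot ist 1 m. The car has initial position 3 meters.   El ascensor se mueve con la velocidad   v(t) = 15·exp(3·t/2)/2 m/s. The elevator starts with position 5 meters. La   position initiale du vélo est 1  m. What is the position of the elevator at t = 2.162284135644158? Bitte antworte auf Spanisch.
Necesitamos integrar nuestra ecuación de la velocidad v(t) = 15·exp(3·t/2)/2 1 vez. Tomando ∫v(t)dt y aplicando x(0) = 5, encontramos x(t) = 5·exp(3·t/2). Usando x(t) = 5·exp(3·t/2) y sustituyendo t = 2.162284135644158, encontramos x = 128.106777565688.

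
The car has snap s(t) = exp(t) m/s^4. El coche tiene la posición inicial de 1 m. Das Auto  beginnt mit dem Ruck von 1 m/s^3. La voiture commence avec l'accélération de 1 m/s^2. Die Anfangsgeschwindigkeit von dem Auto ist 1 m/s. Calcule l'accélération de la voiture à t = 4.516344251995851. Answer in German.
Wir müssen unsere Gleichung für den Snap s(t) = exp(t) 2-mal integrieren. Durch Integration von dem Snap und Verwendung der Anfangsbedingung j(0) = 1, erhalten wir j(t) = exp(t). Mit ∫j(t)dt und Anwendung von a(0) = 1, finden wir a(t) = exp(t). Aus der Gleichung für die Beschleunigung a(t) = exp(t), setzen wir t = 4.516344251995851 ein und erhalten a = 91.5004830951407.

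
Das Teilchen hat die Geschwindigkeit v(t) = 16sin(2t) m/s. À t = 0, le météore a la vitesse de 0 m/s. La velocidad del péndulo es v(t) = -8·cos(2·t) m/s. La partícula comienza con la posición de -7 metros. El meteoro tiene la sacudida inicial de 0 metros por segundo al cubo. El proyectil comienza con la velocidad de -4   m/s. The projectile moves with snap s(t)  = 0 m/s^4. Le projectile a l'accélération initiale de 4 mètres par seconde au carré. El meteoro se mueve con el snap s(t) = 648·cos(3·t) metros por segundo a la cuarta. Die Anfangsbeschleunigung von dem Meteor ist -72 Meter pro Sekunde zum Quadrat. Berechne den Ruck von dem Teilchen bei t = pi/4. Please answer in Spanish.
Debemos derivar nuestra ecuación de la velocidad v(t) = 16·sin(2·t) 2 veces. Derivando la velocidad, obtenemos la aceleración: a(t) = 32·cos(2·t). Tomando d/dt de a(t), encontramos j(t) = -64·sin(2·t). Tenemos la sacudida j(t) = -64·sin(2·t). Sustituyendo t = pi/4: j(pi/4) = -64.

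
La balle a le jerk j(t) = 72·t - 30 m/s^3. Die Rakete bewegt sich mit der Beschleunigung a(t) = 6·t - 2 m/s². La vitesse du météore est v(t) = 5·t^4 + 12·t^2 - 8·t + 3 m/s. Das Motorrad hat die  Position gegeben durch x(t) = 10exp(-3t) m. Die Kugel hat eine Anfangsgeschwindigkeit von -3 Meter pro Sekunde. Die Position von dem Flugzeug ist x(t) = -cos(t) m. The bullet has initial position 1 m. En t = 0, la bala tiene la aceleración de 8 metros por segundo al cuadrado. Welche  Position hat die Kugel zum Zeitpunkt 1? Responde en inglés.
To find the answer, we compute 3 integrals of j(t) = 72·t - 30. The antiderivative of jerk is acceleration. Using a(0) = 8, we get a(t) = 36·t^2 - 30·t + 8. Finding the integral of a(t) and using v(0) = -3: v(t) = 12·t^3 - 15·t^2 + 8·t - 3. The antiderivative of velocity is position. Using x(0) = 1, we get x(t) = 3·t^4 - 5·t^3 + 4·t^2 - 3·t + 1. We have position x(t) = 3·t^4 - 5·t^3 + 4·t^2 - 3·t + 1. Substituting t = 1: x(1) = 0.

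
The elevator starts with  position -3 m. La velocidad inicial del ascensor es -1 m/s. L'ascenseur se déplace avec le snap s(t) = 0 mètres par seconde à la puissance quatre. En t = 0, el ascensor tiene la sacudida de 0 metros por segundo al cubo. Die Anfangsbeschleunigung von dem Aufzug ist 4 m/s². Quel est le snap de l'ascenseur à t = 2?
En utilisant s(t) = 0 et en substituant t = 2, nous trouvons s = 0.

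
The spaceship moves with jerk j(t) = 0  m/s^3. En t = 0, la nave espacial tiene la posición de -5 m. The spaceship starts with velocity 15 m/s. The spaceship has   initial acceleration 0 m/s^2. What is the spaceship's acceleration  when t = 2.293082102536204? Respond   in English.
We must find the antiderivative of our jerk equation j(t) = 0 1 time. Finding the antiderivative of j(t) and using a(0) = 0: a(t) = 0. From the given acceleration equation a(t) = 0, we substitute t = 2.293082102536204 to get a = 0.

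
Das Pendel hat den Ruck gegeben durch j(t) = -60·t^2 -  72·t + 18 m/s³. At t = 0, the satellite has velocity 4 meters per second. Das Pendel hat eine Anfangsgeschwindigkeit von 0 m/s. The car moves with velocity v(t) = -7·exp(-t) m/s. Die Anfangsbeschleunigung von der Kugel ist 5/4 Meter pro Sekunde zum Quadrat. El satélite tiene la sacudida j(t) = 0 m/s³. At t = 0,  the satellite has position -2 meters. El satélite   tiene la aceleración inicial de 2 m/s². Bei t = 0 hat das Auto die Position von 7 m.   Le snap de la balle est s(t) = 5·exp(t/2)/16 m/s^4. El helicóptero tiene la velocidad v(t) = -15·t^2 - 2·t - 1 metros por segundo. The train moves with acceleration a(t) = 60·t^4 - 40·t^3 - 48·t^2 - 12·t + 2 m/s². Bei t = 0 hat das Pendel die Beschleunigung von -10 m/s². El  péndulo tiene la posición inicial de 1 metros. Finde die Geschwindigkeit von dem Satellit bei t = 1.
Ausgehend von dem Ruck j(t) = 0, nehmen wir 2 Stammfunktionen. Die Stammfunktion von dem Ruck ist die Beschleunigung. Mit a(0) = 2 erhalten wir a(t) = 2. Die Stammfunktion von der Beschleunigung ist die Geschwindigkeit. Mit v(0) = 4 erhalten wir v(t) = 2·t + 4. Wir haben die Geschwindigkeit v(t) = 2·t + 4. Durch Einsetzen von t = 1: v(1) = 6.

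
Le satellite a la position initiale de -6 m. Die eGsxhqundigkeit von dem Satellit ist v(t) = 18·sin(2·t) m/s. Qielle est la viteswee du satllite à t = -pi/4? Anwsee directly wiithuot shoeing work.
La vitesse à t = -pi/4 est v = -18.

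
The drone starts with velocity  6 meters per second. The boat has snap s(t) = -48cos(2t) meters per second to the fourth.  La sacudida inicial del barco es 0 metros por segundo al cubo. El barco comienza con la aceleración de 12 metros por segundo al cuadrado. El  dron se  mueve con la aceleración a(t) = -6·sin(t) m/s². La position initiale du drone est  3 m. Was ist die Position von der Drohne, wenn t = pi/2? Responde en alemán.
Ausgehend von der Beschleunigung a(t) = -6·sin(t), nehmen wir 2 Stammfunktionen. Durch Integration von der Beschleunigung und Verwendung der Anfangsbedingung v(0) = 6, erhalten wir v(t) = 6·cos(t). Durch Integration von der Geschwindigkeit und Verwendung der Anfangsbedingung x(0) = 3, erhalten wir x(t) = 6·sin(t) + 3. Aus der Gleichung für die Position x(t) = 6·sin(t) + 3, setzen wir t = pi/2 ein und erhalten x = 9.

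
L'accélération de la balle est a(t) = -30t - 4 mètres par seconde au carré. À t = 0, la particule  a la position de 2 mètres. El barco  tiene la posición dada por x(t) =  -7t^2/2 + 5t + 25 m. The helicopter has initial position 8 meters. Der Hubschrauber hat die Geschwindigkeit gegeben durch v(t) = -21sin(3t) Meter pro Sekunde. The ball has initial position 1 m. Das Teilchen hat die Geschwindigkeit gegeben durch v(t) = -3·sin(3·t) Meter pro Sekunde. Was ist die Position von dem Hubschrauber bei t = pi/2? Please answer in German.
Wir müssen unsere Gleichung für die Geschwindigkeit v(t) = -21·sin(3·t) 1-mal integrieren. Durch Integration von der Geschwindigkeit und Verwendung der Anfangsbedingung x(0) = 8, erhalten wir x(t) = 7·cos(3·t) + 1. Aus der Gleichung für die Position x(t) = 7·cos(3·t) + 1, setzen wir t = pi/2 ein und erhalten x = 1.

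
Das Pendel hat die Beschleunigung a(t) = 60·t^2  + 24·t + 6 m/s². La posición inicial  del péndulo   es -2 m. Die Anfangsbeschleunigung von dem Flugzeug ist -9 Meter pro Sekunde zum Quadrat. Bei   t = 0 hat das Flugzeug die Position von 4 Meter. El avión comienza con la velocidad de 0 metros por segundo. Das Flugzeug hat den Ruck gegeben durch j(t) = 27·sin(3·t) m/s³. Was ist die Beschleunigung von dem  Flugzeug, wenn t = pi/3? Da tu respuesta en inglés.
To solve this, we need to take 1 antiderivative of our jerk equation j(t) = 27·sin(3·t). The antiderivative of jerk, with a(0) = -9, gives acceleration: a(t) = -9·cos(3·t). Using a(t) = -9·cos(3·t) and substituting t = pi/3, we find a = 9.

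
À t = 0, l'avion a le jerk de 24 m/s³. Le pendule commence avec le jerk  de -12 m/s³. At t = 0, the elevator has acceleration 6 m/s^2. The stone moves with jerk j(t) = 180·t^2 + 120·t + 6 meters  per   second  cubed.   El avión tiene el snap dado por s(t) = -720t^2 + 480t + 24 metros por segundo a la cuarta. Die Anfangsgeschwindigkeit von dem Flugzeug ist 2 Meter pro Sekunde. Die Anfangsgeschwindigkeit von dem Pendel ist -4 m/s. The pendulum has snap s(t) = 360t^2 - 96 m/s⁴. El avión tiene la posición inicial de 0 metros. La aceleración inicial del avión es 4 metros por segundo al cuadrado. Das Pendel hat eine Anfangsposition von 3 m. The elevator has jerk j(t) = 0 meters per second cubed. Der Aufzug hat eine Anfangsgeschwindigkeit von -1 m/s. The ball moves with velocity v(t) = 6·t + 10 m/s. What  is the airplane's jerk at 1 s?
We must find the integral of our snap equation s(t) = -720·t^2 + 480·t + 24 1 time. The antiderivative of snap is jerk. Using j(0) = 24, we get j(t) = -240·t^3 + 240·t^2 + 24·t + 24. We have jerk j(t) = -240·t^3 + 240·t^2 + 24·t + 24. Substituting t = 1: j(1) = 48.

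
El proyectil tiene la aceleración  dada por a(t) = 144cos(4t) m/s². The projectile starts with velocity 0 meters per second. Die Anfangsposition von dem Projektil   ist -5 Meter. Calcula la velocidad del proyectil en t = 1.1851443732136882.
Partiendo de la aceleración a(t) = 144·cos(4·t), tomamos 1 antiderivada. La antiderivada de la aceleración es la velocidad. Usando v(0) = 0, obtenemos v(t) = 36·sin(4·t). Usando v(t) = 36·sin(4·t) y sustituyendo t = 1.1851443732136882, encontramos v = -35.9856982868052.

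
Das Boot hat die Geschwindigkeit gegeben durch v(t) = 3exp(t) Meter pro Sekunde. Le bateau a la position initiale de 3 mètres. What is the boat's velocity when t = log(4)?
Using v(t) = 3·exp(t) and substituting t = log(4), we find v = 12.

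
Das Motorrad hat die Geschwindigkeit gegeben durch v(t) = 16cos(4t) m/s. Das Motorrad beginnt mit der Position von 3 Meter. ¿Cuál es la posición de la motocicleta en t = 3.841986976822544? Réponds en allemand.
Wir müssen das Integral unserer Gleichung für die Geschwindigkeit v(t) = 16·cos(4·t) 1-mal finden. Die Stammfunktion von der Geschwindigkeit, mit x(0) = 3, ergibt die Position: x(t) = 4·sin(4·t) + 3. Aus der Gleichung für die Position x(t) = 4·sin(4·t) + 3, setzen wir t = 3.841986976822544 ein und erhalten x = 4.33400629373684.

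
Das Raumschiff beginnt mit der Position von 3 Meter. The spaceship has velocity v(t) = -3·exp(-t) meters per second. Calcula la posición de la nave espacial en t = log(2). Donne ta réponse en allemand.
Wir müssen unsere Gleichung für die Geschwindigkeit v(t) = -3·exp(-t) 1-mal integrieren. Mit ∫v(t)dt und Anwendung von x(0) = 3, finden wir x(t) = 3·exp(-t). Mit x(t) = 3·exp(-t) und Einsetzen von t = log(2), finden wir x = 3/2.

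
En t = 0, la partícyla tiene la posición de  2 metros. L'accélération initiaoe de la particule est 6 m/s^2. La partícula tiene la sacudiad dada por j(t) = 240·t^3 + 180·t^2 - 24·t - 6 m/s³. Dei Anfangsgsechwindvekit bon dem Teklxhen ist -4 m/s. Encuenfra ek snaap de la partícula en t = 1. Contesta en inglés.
We must differentiate our jerk equation j(t) = 240·t^3 + 180·t^2 - 24·t - 6 1 time. Differentiating jerk, we get snap: s(t) = 720·t^2 + 360·t - 24. Using s(t) = 720·t^2 + 360·t - 24 and substituting t = 1, we find s = 1056.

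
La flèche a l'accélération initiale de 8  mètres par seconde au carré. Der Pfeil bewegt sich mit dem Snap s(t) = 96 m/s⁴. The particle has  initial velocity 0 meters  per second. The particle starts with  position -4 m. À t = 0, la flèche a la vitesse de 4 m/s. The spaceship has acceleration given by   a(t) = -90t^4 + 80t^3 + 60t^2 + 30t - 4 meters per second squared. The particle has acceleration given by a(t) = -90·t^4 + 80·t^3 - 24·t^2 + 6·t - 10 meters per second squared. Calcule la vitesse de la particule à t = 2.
Nous devons intégrer notre équation de l'accélération a(t) = -90·t^4 + 80·t^3 - 24·t^2 + 6·t - 10 1 fois. En intégrant l'accélération et en utilisant la condition initiale v(0) = 0, nous obtenons v(t) = t·(-18·t^4 + 20·t^3 - 8·t^2 + 3·t - 10). En utilisant v(t) = t·(-18·t^4 + 20·t^3 - 8·t^2 + 3·t - 10) et en substituant t = 2, nous trouvons v = -328.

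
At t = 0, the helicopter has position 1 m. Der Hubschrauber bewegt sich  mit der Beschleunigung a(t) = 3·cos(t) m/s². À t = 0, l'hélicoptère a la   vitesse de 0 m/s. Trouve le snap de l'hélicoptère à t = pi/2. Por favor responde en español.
Debemos derivar nuestra ecuación de la aceleración a(t) = 3·cos(t) 2 veces. Derivando la aceleración, obtenemos la sacudida: j(t) = -3·sin(t). Tomando d/dt de j(t), encontramos s(t) = -3·cos(t). Tenemos el snap s(t) = -3·cos(t). Sustituyendo t = pi/2: s(pi/2) = 0.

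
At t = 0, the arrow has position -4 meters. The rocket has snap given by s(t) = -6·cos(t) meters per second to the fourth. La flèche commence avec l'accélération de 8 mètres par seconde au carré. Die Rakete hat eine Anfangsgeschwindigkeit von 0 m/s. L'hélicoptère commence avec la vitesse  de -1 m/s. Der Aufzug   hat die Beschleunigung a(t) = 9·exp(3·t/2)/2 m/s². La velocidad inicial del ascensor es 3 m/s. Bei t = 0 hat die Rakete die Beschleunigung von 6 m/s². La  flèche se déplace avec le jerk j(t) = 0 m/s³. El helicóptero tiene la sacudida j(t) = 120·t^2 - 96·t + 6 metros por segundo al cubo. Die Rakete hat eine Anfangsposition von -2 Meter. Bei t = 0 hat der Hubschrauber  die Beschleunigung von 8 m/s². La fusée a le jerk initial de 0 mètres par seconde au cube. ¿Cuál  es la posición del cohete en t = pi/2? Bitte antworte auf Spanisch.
Necesitamos integrar nuestra ecuación del snap s(t) = -6·cos(t) 4 veces. Tomando ∫s(t)dt y aplicando j(0) = 0, encontramos j(t) = -6·sin(t). La integral de la sacudida, con a(0) = 6, da la aceleración: a(t) = 6·cos(t). La antiderivada de la aceleración es la velocidad. Usando v(0) = 0, obtenemos v(t) = 6·sin(t). La integral de la velocidad es la posición. Usando x(0) = -2, obtenemos x(t) = 4 - 6·cos(t). De la ecuación de la posición x(t) = 4 - 6·cos(t), sustituimos t = pi/2 para obtener x = 4.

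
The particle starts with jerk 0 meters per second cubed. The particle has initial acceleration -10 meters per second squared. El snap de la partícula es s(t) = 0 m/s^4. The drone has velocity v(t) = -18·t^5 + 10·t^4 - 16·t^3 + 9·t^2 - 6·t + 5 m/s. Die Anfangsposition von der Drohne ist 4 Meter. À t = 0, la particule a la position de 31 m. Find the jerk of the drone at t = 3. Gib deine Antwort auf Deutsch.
Wir müssen unsere Gleichung für die Geschwindigkeit v(t) = -18·t^5 + 10·t^4 - 16·t^3 + 9·t^2 - 6·t + 5 2-mal ableiten. Die Ableitung von der Geschwindigkeit ergibt die Beschleunigung: a(t) = -90·t^4 + 40·t^3 - 48·t^2 + 18·t - 6. Mit d/dt von a(t) finden wir j(t) = -360·t^3 + 120·t^2 - 96·t + 18. Aus der Gleichung für den Ruck j(t) = -360·t^3 + 120·t^2 - 96·t + 18, setzen wir t = 3 ein und erhalten j = -8910.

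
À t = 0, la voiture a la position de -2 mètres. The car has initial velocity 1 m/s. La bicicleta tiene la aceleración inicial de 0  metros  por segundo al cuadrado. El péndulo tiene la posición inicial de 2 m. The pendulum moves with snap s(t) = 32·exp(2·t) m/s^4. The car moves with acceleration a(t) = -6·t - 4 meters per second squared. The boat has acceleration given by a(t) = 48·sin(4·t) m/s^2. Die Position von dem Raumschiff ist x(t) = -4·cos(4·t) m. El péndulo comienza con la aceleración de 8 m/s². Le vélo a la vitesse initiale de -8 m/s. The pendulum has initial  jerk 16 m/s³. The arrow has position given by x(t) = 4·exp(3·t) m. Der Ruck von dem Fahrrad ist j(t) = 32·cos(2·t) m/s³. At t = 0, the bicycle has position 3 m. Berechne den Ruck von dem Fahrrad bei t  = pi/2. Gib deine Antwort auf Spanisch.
Tenemos la sacudida j(t) = 32·cos(2·t). Sustituyendo t = pi/2: j(pi/2) = -32.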